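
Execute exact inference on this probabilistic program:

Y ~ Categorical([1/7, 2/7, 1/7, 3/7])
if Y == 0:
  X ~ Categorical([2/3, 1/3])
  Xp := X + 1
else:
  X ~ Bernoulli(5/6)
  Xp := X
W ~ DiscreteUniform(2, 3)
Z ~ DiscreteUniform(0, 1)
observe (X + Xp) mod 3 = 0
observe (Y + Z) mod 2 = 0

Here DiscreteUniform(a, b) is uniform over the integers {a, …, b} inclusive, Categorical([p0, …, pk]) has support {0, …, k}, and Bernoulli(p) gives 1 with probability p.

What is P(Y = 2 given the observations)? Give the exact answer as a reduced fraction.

Enumerate traces; 8 have nonzero weight after conditioning:
  (Y=0, X=1, W=2, Z=0) weight 1/84
  (Y=0, X=1, W=3, Z=0) weight 1/84
  (Y=1, X=0, W=2, Z=1) weight 1/84
  (Y=1, X=0, W=3, Z=1) weight 1/84
  (Y=2, X=0, W=2, Z=0) weight 1/168
  (Y=2, X=0, W=3, Z=0) weight 1/168
  (Y=3, X=0, W=2, Z=1) weight 1/56
  (Y=3, X=0, W=3, Z=1) weight 1/56
Group by Y:
  weight(Y=0) = 1/42
  weight(Y=1) = 1/42
  weight(Y=2) = 1/84
  weight(Y=3) = 1/28
Total weight = 1/42 + 1/42 + 1/84 + 1/28 = 2/21
P(Y=0 | obs) = 1/42 / 2/21 = 1/4
P(Y=1 | obs) = 1/42 / 2/21 = 1/4
P(Y=2 | obs) = 1/84 / 2/21 = 1/8
P(Y=3 | obs) = 1/28 / 2/21 = 3/8

P(Y = 2 | obs) = 1/8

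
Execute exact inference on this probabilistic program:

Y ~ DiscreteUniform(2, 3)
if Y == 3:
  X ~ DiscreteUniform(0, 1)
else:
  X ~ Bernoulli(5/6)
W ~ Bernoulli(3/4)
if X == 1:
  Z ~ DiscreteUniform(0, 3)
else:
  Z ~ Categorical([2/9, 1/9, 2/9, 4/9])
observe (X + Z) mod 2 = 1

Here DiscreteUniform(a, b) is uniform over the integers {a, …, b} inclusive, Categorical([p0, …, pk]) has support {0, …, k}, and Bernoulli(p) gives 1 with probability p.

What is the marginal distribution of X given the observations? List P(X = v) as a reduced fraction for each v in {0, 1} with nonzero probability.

Enumerate traces; 16 have nonzero weight after conditioning:
  (Y=2, X=0, W=0, Z=1) weight 1/432
  (Y=2, X=0, W=0, Z=3) weight 1/108
  (Y=2, X=0, W=1, Z=1) weight 1/144
  (Y=2, X=0, W=1, Z=3) weight 1/36
  (Y=2, X=1, W=0, Z=0) weight 5/192
  (Y=2, X=1, W=0, Z=2) weight 5/192
  (Y=2, X=1, W=1, Z=0) weight 5/64
  (Y=2, X=1, W=1, Z=2) weight 5/64
  … 8 more
Group by X:
  weight(X=0) = 5/27
  weight(X=1) = 1/3
Total weight = 5/27 + 1/3 = 14/27
P(X=0 | obs) = 5/27 / 14/27 = 5/14
P(X=1 | obs) = 1/3 / 14/27 = 9/14

P(X=0) = 5/14, P(X=1) = 9/14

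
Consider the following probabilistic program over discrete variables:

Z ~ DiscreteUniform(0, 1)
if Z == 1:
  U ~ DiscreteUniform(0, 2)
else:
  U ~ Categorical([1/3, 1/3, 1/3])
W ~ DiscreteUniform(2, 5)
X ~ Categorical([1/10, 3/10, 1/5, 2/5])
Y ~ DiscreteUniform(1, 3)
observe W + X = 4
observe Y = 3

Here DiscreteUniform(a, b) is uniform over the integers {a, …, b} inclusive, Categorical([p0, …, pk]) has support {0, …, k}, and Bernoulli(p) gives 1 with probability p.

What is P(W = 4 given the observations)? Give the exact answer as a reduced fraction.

P(W = 4 | obs) = 1/6

Enumerate traces; 18 have nonzero weight after conditioning:
  (Z=0, U=0, W=2, X=2, Y=3) weight 1/360
  (Z=0, U=0, W=3, X=1, Y=3) weight 1/240
  (Z=0, U=0, W=4, X=0, Y=3) weight 1/720
  (Z=0, U=1, W=2, X=2, Y=3) weight 1/360
  (Z=0, U=1, W=3, X=1, Y=3) weight 1/240
  (Z=0, U=1, W=4, X=0, Y=3) weight 1/720
  (Z=0, U=2, W=2, X=2, Y=3) weight 1/360
  (Z=0, U=2, W=3, X=1, Y=3) weight 1/240
  … 10 more
Group by W:
  weight(W=2) = 1/60
  weight(W=3) = 1/40
  weight(W=4) = 1/120
Total weight = 1/60 + 1/40 + 1/120 = 1/20
P(W=2 | obs) = 1/60 / 1/20 = 1/3
P(W=3 | obs) = 1/40 / 1/20 = 1/2
P(W=4 | obs) = 1/120 / 1/20 = 1/6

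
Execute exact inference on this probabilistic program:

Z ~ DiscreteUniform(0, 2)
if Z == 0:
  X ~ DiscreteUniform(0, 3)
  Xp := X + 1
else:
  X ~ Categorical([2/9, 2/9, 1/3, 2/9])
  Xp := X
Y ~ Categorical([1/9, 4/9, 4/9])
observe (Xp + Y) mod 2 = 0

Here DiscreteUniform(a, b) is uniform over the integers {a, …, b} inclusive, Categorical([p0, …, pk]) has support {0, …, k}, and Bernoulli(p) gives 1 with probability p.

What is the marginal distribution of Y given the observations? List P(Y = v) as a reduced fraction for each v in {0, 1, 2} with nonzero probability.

P(Y=0) = 29/245, P(Y=1) = 20/49, P(Y=2) = 116/245

Enumerate traces; 18 have nonzero weight after conditioning:
  (Z=0, X=0, Y=1) weight 1/27
  (Z=0, X=1, Y=0) weight 1/108
  (Z=0, X=1, Y=2) weight 1/27
  (Z=0, X=2, Y=1) weight 1/27
  (Z=0, X=3, Y=0) weight 1/108
  (Z=0, X=3, Y=2) weight 1/27
  (Z=1, X=0, Y=0) weight 2/243
  (Z=1, X=0, Y=2) weight 8/243
  … 10 more
Group by Y:
  weight(Y=0) = 29/486
  weight(Y=1) = 50/243
  weight(Y=2) = 58/243
Total weight = 29/486 + 50/243 + 58/243 = 245/486
P(Y=0 | obs) = 29/486 / 245/486 = 29/245
P(Y=1 | obs) = 50/243 / 245/486 = 20/49
P(Y=2 | obs) = 58/243 / 245/486 = 116/245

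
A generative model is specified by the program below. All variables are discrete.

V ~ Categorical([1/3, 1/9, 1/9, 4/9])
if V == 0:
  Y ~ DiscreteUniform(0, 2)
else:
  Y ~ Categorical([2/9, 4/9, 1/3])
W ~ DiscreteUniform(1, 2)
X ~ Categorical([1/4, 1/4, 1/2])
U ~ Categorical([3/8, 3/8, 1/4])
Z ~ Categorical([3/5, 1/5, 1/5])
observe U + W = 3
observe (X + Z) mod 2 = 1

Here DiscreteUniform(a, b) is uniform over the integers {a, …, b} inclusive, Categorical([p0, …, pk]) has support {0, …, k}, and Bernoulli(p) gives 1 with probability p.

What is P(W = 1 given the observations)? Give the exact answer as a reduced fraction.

Enumerate traces; 96 have nonzero weight after conditioning:
  (V=0, Y=0, W=1, X=0, U=2, Z=1) weight 1/1440
  (V=0, Y=0, W=1, X=1, U=2, Z=0) weight 1/480
  (V=0, Y=0, W=1, X=1, U=2, Z=2) weight 1/1440
  (V=0, Y=0, W=1, X=2, U=2, Z=1) weight 1/720
  (V=0, Y=0, W=2, X=0, U=1, Z=1) weight 1/960
  (V=0, Y=0, W=2, X=1, U=1, Z=0) weight 1/320
  (V=0, Y=0, W=2, X=1, U=1, Z=2) weight 1/960
  (V=0, Y=0, W=2, X=2, U=1, Z=1) weight 1/480
  … 88 more
Group by W:
  weight(W=1) = 7/160
  weight(W=2) = 21/320
Total weight = 7/160 + 21/320 = 7/64
P(W=1 | obs) = 7/160 / 7/64 = 2/5
P(W=2 | obs) = 21/320 / 7/64 = 3/5

P(W = 1 | obs) = 2/5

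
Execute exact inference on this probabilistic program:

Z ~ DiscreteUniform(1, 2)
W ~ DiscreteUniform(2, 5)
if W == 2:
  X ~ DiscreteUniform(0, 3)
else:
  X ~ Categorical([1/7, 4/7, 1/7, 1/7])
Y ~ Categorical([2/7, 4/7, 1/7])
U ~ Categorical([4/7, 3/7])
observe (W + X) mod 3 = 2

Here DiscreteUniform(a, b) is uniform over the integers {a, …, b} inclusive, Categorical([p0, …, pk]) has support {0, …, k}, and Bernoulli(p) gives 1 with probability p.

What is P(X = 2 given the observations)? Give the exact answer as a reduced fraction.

P(X = 2 | obs) = 2/21

Enumerate traces; 72 have nonzero weight after conditioning:
  (Z=1, W=2, X=0, Y=0, U=0) weight 1/196
  (Z=1, W=2, X=0, Y=0, U=1) weight 3/784
  (Z=1, W=2, X=0, Y=1, U=0) weight 1/98
  (Z=1, W=2, X=0, Y=1, U=1) weight 3/392
  (Z=1, W=2, X=0, Y=2, U=0) weight 1/392
  (Z=1, W=2, X=0, Y=2, U=1) weight 3/1568
  (Z=1, W=2, X=3, Y=0, U=0) weight 1/196
  (Z=1, W=2, X=3, Y=0, U=1) weight 3/784
  (Z=1, W=3, X=2, Y=0, U=0) weight 1/343
  (Z=1, W=4, X=1, Y=0, U=0) weight 4/343
  … 62 more
Group by X:
  weight(X=0) = 11/112
  weight(X=1) = 1/7
  weight(X=2) = 1/28
  weight(X=3) = 11/112
Total weight = 11/112 + 1/7 + 1/28 + 11/112 = 3/8
P(X=0 | obs) = 11/112 / 3/8 = 11/42
P(X=1 | obs) = 1/7 / 3/8 = 8/21
P(X=2 | obs) = 1/28 / 3/8 = 2/21
P(X=3 | obs) = 11/112 / 3/8 = 11/42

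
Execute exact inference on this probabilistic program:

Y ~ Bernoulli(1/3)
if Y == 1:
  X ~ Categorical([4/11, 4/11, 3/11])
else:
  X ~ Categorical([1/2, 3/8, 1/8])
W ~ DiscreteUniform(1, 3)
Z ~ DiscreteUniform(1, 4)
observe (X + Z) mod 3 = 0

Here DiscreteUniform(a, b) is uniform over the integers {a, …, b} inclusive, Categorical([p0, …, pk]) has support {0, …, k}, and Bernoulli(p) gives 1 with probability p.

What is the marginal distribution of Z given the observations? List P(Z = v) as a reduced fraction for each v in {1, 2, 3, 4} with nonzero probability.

P(Z=1) = 23/155, P(Z=2) = 49/155, P(Z=3) = 12/31, P(Z=4) = 23/155

Enumerate traces; 24 have nonzero weight after conditioning:
  (Y=0, X=0, W=1, Z=3) weight 1/36
  (Y=0, X=0, W=2, Z=3) weight 1/36
  (Y=0, X=0, W=3, Z=3) weight 1/36
  (Y=0, X=1, W=1, Z=2) weight 1/48
  (Y=0, X=1, W=2, Z=2) weight 1/48
  (Y=0, X=1, W=3, Z=2) weight 1/48
  (Y=0, X=2, W=1, Z=1) weight 1/144
  (Y=0, X=2, W=1, Z=4) weight 1/144
  … 16 more
Group by Z:
  weight(Z=1) = 23/528
  weight(Z=2) = 49/528
  weight(Z=3) = 5/44
  weight(Z=4) = 23/528
Total weight = 23/528 + 49/528 + 5/44 + 23/528 = 155/528
P(Z=1 | obs) = 23/528 / 155/528 = 23/155
P(Z=2 | obs) = 49/528 / 155/528 = 49/155
P(Z=3 | obs) = 5/44 / 155/528 = 12/31
P(Z=4 | obs) = 23/528 / 155/528 = 23/155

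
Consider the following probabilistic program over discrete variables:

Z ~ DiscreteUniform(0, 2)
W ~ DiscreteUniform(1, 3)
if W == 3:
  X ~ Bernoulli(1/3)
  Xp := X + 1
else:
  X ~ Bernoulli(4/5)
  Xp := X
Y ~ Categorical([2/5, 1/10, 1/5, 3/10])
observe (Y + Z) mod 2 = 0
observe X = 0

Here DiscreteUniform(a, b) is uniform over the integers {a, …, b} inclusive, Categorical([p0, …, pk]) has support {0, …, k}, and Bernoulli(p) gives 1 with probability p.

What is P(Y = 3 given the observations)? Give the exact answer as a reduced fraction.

Enumerate traces; 18 have nonzero weight after conditioning:
  (Z=0, W=1, X=0, Y=0) weight 2/225
  (Z=0, W=1, X=0, Y=2) weight 1/225
  (Z=0, W=2, X=0, Y=0) weight 2/225
  (Z=0, W=2, X=0, Y=2) weight 1/225
  (Z=0, W=3, X=0, Y=0) weight 4/135
  (Z=0, W=3, X=0, Y=2) weight 2/135
  (Z=1, W=1, X=0, Y=1) weight 1/450
  (Z=1, W=1, X=0, Y=3) weight 1/150
  … 10 more
Group by Y:
  weight(Y=0) = 64/675
  weight(Y=1) = 8/675
  weight(Y=2) = 32/675
  weight(Y=3) = 8/225
Total weight = 64/675 + 8/675 + 32/675 + 8/225 = 128/675
P(Y=0 | obs) = 64/675 / 128/675 = 1/2
P(Y=1 | obs) = 8/675 / 128/675 = 1/16
P(Y=2 | obs) = 32/675 / 128/675 = 1/4
P(Y=3 | obs) = 8/225 / 128/675 = 3/16

P(Y = 3 | obs) = 3/16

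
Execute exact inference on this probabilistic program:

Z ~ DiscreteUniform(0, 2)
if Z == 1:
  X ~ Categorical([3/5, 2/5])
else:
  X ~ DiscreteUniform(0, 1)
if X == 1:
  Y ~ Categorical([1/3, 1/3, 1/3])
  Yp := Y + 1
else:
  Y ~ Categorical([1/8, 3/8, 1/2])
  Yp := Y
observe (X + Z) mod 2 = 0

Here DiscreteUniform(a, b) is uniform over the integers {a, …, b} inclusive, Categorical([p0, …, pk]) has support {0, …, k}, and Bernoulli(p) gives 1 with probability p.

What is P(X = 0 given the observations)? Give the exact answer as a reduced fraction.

P(X = 0 | obs) = 5/7

Enumerate traces; 9 have nonzero weight after conditioning:
  (Z=0, X=0, Y=0) weight 1/48
  (Z=0, X=0, Y=1) weight 1/16
  (Z=0, X=0, Y=2) weight 1/12
  (Z=1, X=1, Y=0) weight 2/45
  (Z=1, X=1, Y=1) weight 2/45
  (Z=1, X=1, Y=2) weight 2/45
  (Z=2, X=0, Y=0) weight 1/48
  (Z=2, X=0, Y=1) weight 1/16
  … 1 more
Group by X:
  weight(X=0) = 1/3
  weight(X=1) = 2/15
Total weight = 1/3 + 2/15 = 7/15
P(X=0 | obs) = 1/3 / 7/15 = 5/7
P(X=1 | obs) = 2/15 / 7/15 = 2/7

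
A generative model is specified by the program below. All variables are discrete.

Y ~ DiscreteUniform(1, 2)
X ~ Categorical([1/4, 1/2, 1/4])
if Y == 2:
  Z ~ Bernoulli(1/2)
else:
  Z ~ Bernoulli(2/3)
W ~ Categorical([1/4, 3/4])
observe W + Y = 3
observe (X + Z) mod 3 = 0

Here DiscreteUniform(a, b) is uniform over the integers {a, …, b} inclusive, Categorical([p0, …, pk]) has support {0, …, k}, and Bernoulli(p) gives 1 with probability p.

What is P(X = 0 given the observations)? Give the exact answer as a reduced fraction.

Enumerate traces; 2 have nonzero weight after conditioning:
  (Y=2, X=0, Z=0, W=1) weight 3/64
  (Y=2, X=2, Z=1, W=1) weight 3/64
Group by X:
  weight(X=0) = 3/64
  weight(X=2) = 3/64
Total weight = 3/64 + 3/64 = 3/32
P(X=0 | obs) = 3/64 / 3/32 = 1/2
P(X=2 | obs) = 3/64 / 3/32 = 1/2

P(X = 0 | obs) = 1/2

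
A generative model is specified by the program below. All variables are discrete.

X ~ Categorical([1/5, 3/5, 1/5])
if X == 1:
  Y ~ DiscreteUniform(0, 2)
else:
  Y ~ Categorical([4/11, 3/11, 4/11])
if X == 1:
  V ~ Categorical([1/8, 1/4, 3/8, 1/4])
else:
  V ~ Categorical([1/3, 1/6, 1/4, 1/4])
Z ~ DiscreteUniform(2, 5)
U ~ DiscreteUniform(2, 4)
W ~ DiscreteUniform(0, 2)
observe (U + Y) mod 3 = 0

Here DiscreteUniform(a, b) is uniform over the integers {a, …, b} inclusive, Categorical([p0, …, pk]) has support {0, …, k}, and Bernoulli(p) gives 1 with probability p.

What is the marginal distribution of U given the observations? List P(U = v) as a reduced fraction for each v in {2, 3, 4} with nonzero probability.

Enumerate traces; 432 have nonzero weight after conditioning:
  (X=0, Y=0, V=0, Z=2, U=3, W=0) weight 1/1485
  (X=0, Y=0, V=0, Z=2, U=3, W=1) weight 1/1485
  (X=0, Y=0, V=0, Z=2, U=3, W=2) weight 1/1485
  (X=0, Y=0, V=0, Z=3, U=3, W=0) weight 1/1485
  (X=0, Y=0, V=0, Z=3, U=3, W=1) weight 1/1485
  (X=0, Y=0, V=0, Z=3, U=3, W=2) weight 1/1485
  (X=0, Y=0, V=0, Z=4, U=3, W=0) weight 1/1485
  (X=0, Y=0, V=0, Z=4, U=3, W=1) weight 1/1485
  (X=0, Y=1, V=0, Z=2, U=2, W=0) weight 1/1980
  (X=0, Y=2, V=0, Z=2, U=4, W=0) weight 1/1485
  … 422 more
Group by U:
  weight(U=2) = 17/165
  weight(U=3) = 19/165
  weight(U=4) = 19/165
Total weight = 17/165 + 19/165 + 19/165 = 1/3
P(U=2 | obs) = 17/165 / 1/3 = 17/55
P(U=3 | obs) = 19/165 / 1/3 = 19/55
P(U=4 | obs) = 19/165 / 1/3 = 19/55

P(U=2) = 17/55, P(U=3) = 19/55, P(U=4) = 19/55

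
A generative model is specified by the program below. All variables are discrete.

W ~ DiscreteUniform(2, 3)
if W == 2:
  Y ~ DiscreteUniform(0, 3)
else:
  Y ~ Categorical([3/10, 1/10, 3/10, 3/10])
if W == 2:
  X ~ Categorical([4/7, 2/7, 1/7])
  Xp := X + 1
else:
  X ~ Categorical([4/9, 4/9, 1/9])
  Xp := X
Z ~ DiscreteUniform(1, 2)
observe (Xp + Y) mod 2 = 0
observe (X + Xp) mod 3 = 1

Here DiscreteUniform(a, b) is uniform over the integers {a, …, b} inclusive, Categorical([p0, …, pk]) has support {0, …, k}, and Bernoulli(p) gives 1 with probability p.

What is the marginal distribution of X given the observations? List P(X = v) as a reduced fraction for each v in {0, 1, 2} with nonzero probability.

P(X=0) = 30/37, P(X=2) = 7/37

Enumerate traces; 8 have nonzero weight after conditioning:
  (W=2, Y=1, X=0, Z=1) weight 1/28
  (W=2, Y=1, X=0, Z=2) weight 1/28
  (W=2, Y=3, X=0, Z=1) weight 1/28
  (W=2, Y=3, X=0, Z=2) weight 1/28
  (W=3, Y=0, X=2, Z=1) weight 1/120
  (W=3, Y=0, X=2, Z=2) weight 1/120
  (W=3, Y=2, X=2, Z=1) weight 1/120
  (W=3, Y=2, X=2, Z=2) weight 1/120
Group by X:
  weight(X=0) = 1/7
  weight(X=2) = 1/30
Total weight = 1/7 + 1/30 = 37/210
P(X=0 | obs) = 1/7 / 37/210 = 30/37
P(X=2 | obs) = 1/30 / 37/210 = 7/37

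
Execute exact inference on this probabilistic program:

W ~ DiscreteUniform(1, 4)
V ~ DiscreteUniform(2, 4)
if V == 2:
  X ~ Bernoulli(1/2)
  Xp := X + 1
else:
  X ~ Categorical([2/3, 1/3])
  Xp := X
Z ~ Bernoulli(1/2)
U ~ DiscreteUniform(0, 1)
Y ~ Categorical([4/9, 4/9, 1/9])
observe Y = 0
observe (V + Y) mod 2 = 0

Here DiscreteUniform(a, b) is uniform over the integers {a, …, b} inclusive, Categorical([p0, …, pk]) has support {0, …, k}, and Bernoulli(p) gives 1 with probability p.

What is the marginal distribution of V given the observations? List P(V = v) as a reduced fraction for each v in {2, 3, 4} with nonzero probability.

Enumerate traces; 64 have nonzero weight after conditioning:
  (W=1, V=2, X=0, Z=0, U=0, Y=0) weight 1/216
  (W=1, V=2, X=0, Z=0, U=1, Y=0) weight 1/216
  (W=1, V=2, X=0, Z=1, U=0, Y=0) weight 1/216
  (W=1, V=2, X=0, Z=1, U=1, Y=0) weight 1/216
  (W=1, V=2, X=1, Z=0, U=0, Y=0) weight 1/216
  (W=1, V=2, X=1, Z=0, U=1, Y=0) weight 1/216
  (W=1, V=2, X=1, Z=1, U=0, Y=0) weight 1/216
  (W=1, V=2, X=1, Z=1, U=1, Y=0) weight 1/216
  (W=1, V=4, X=0, Z=0, U=0, Y=0) weight 1/162
  … 55 more
Group by V:
  weight(V=2) = 4/27
  weight(V=4) = 4/27
Total weight = 4/27 + 4/27 = 8/27
P(V=2 | obs) = 4/27 / 8/27 = 1/2
P(V=4 | obs) = 4/27 / 8/27 = 1/2

P(V=2) = 1/2, P(V=4) = 1/2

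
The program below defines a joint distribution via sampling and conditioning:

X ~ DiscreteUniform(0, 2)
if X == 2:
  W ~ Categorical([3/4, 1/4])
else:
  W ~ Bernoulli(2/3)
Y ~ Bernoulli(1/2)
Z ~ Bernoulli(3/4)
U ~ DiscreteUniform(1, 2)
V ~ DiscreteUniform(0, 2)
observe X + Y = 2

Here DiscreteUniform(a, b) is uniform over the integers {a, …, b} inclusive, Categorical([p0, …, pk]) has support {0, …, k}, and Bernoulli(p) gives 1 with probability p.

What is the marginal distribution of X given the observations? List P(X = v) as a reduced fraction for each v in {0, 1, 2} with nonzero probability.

Enumerate traces; 48 have nonzero weight after conditioning:
  (X=1, W=0, Y=1, Z=0, U=1, V=0) weight 1/432
  (X=1, W=0, Y=1, Z=0, U=1, V=1) weight 1/432
  (X=1, W=0, Y=1, Z=0, U=1, V=2) weight 1/432
  (X=1, W=0, Y=1, Z=0, U=2, V=0) weight 1/432
  (X=1, W=0, Y=1, Z=0, U=2, V=1) weight 1/432
  (X=1, W=0, Y=1, Z=0, U=2, V=2) weight 1/432
  (X=1, W=0, Y=1, Z=1, U=1, V=0) weight 1/144
  (X=1, W=0, Y=1, Z=1, U=1, V=1) weight 1/144
  (X=2, W=0, Y=0, Z=0, U=1, V=0) weight 1/192
  … 39 more
Group by X:
  weight(X=1) = 1/6
  weight(X=2) = 1/6
Total weight = 1/6 + 1/6 = 1/3
P(X=1 | obs) = 1/6 / 1/3 = 1/2
P(X=2 | obs) = 1/6 / 1/3 = 1/2

P(X=1) = 1/2, P(X=2) = 1/2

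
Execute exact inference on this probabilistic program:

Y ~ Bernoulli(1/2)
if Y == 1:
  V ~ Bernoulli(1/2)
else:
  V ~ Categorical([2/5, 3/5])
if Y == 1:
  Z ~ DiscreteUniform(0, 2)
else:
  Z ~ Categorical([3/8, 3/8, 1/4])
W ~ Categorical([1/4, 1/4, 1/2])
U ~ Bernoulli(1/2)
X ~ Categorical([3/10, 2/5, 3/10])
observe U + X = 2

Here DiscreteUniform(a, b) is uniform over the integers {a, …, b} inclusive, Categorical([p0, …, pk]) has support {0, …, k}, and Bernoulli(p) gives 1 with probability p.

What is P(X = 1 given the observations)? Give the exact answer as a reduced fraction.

P(X = 1 | obs) = 4/7

Enumerate traces; 72 have nonzero weight after conditioning:
  (Y=0, V=0, Z=0, W=0, U=0, X=2) weight 9/3200
  (Y=0, V=0, Z=0, W=0, U=1, X=1) weight 3/800
  (Y=0, V=0, Z=0, W=1, U=0, X=2) weight 9/3200
  (Y=0, V=0, Z=0, W=1, U=1, X=1) weight 3/800
  (Y=0, V=0, Z=0, W=2, U=0, X=2) weight 9/1600
  (Y=0, V=0, Z=0, W=2, U=1, X=1) weight 3/400
  (Y=0, V=0, Z=1, W=0, U=0, X=2) weight 9/3200
  (Y=0, V=0, Z=1, W=0, U=1, X=1) weight 3/800
  … 64 more
Group by X:
  weight(X=1) = 1/5
  weight(X=2) = 3/20
Total weight = 1/5 + 3/20 = 7/20
P(X=1 | obs) = 1/5 / 7/20 = 4/7
P(X=2 | obs) = 3/20 / 7/20 = 3/7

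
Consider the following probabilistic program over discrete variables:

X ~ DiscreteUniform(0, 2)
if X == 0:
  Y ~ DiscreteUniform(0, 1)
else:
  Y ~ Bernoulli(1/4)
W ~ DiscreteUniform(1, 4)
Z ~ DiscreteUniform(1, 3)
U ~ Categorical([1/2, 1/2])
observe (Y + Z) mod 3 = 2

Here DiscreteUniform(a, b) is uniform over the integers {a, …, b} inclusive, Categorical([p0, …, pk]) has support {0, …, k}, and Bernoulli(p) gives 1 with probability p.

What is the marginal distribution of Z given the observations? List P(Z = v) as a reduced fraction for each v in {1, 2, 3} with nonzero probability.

Enumerate traces; 48 have nonzero weight after conditioning:
  (X=0, Y=0, W=1, Z=2, U=0) weight 1/144
  (X=0, Y=0, W=1, Z=2, U=1) weight 1/144
  (X=0, Y=0, W=2, Z=2, U=0) weight 1/144
  (X=0, Y=0, W=2, Z=2, U=1) weight 1/144
  (X=0, Y=0, W=3, Z=2, U=0) weight 1/144
  (X=0, Y=0, W=3, Z=2, U=1) weight 1/144
  (X=0, Y=0, W=4, Z=2, U=0) weight 1/144
  (X=0, Y=0, W=4, Z=2, U=1) weight 1/144
  (X=0, Y=1, W=1, Z=1, U=0) weight 1/144
  … 39 more
Group by Z:
  weight(Z=1) = 1/9
  weight(Z=2) = 2/9
Total weight = 1/9 + 2/9 = 1/3
P(Z=1 | obs) = 1/9 / 1/3 = 1/3
P(Z=2 | obs) = 2/9 / 1/3 = 2/3

P(Z=1) = 1/3, P(Z=2) = 2/3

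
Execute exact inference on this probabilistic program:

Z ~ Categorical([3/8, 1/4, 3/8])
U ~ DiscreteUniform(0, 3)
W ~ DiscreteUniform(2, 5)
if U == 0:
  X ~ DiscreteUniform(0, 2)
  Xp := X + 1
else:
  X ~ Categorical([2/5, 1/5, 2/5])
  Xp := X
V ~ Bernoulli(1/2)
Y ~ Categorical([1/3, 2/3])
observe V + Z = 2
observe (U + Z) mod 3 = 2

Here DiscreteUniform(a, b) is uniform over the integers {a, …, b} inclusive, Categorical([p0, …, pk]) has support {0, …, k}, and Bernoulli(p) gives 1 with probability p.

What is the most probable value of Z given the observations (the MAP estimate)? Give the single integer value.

Enumerate traces; 72 have nonzero weight after conditioning:
  (Z=1, U=1, W=2, X=0, V=1, Y=0) weight 1/960
  (Z=1, U=1, W=2, X=0, V=1, Y=1) weight 1/480
  (Z=1, U=1, W=2, X=1, V=1, Y=0) weight 1/1920
  (Z=1, U=1, W=2, X=1, V=1, Y=1) weight 1/960
  (Z=1, U=1, W=2, X=2, V=1, Y=0) weight 1/960
  (Z=1, U=1, W=2, X=2, V=1, Y=1) weight 1/480
  (Z=1, U=1, W=3, X=0, V=1, Y=0) weight 1/960
  (Z=1, U=1, W=3, X=0, V=1, Y=1) weight 1/480
  (Z=2, U=0, W=2, X=0, V=0, Y=0) weight 1/768
  … 63 more
Group by Z:
  weight(Z=1) = 1/32
  weight(Z=2) = 3/32
Total weight = 1/32 + 3/32 = 1/8
P(Z=1 | obs) = 1/32 / 1/8 = 1/4
P(Z=2 | obs) = 3/32 / 1/8 = 3/4
argmax = 2

argmax_v P(Z = v | obs) = 2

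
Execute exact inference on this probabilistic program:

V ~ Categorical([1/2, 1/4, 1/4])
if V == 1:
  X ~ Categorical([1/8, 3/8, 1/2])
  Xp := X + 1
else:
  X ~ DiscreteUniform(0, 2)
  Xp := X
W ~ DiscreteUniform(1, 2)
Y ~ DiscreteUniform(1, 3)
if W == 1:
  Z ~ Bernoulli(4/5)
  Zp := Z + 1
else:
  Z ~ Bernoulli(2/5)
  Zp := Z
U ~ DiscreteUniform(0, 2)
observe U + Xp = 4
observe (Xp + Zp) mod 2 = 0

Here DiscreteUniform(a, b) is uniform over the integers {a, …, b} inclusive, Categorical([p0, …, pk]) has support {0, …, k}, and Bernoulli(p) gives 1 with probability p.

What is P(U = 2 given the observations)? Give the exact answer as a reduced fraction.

P(U = 2 | obs) = 77/89

Enumerate traces; 24 have nonzero weight after conditioning:
  (V=0, X=2, W=1, Y=1, Z=1, U=2) weight 1/135
  (V=0, X=2, W=1, Y=2, Z=1, U=2) weight 1/135
  (V=0, X=2, W=1, Y=3, Z=1, U=2) weight 1/135
  (V=0, X=2, W=2, Y=1, Z=0, U=2) weight 1/180
  (V=0, X=2, W=2, Y=2, Z=0, U=2) weight 1/180
  (V=0, X=2, W=2, Y=3, Z=0, U=2) weight 1/180
  (V=1, X=1, W=1, Y=1, Z=1, U=2) weight 1/240
  (V=1, X=1, W=1, Y=2, Z=1, U=2) weight 1/240
  (V=1, X=2, W=1, Y=1, Z=0, U=1) weight 1/720
  … 15 more
Group by U:
  weight(U=1) = 1/80
  weight(U=2) = 77/960
Total weight = 1/80 + 77/960 = 89/960
P(U=1 | obs) = 1/80 / 89/960 = 12/89
P(U=2 | obs) = 77/960 / 89/960 = 77/89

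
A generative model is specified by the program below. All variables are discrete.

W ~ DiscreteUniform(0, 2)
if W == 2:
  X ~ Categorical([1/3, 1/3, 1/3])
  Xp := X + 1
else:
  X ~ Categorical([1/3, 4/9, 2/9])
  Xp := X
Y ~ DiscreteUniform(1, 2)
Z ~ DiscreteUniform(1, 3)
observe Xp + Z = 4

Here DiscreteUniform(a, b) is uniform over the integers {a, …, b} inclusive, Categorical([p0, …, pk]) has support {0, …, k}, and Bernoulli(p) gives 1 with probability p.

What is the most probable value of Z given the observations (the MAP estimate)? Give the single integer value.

argmax_v P(Z = v | obs) = 3

Enumerate traces; 14 have nonzero weight after conditioning:
  (W=0, X=1, Y=1, Z=3) weight 2/81
  (W=0, X=1, Y=2, Z=3) weight 2/81
  (W=0, X=2, Y=1, Z=2) weight 1/81
  (W=0, X=2, Y=2, Z=2) weight 1/81
  (W=1, X=1, Y=1, Z=3) weight 2/81
  (W=1, X=1, Y=2, Z=3) weight 2/81
  (W=1, X=2, Y=1, Z=2) weight 1/81
  (W=1, X=2, Y=2, Z=2) weight 1/81
  (W=2, X=2, Y=1, Z=1) weight 1/54
  … 5 more
Group by Z:
  weight(Z=1) = 1/27
  weight(Z=2) = 7/81
  weight(Z=3) = 11/81
Total weight = 1/27 + 7/81 + 11/81 = 7/27
P(Z=1 | obs) = 1/27 / 7/27 = 1/7
P(Z=2 | obs) = 7/81 / 7/27 = 1/3
P(Z=3 | obs) = 11/81 / 7/27 = 11/21
argmax = 3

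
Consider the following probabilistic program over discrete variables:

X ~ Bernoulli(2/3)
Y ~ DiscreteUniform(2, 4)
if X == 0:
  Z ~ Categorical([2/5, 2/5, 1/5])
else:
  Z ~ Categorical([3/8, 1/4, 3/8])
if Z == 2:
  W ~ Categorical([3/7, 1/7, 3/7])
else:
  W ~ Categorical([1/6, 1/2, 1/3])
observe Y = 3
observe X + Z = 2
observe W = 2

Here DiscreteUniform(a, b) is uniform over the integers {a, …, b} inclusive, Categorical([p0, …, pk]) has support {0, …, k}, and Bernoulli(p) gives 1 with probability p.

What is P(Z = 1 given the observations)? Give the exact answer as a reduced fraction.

P(Z = 1 | obs) = 35/53

Enumerate traces; 2 have nonzero weight after conditioning:
  (X=0, Y=3, Z=2, W=2) weight 1/105
  (X=1, Y=3, Z=1, W=2) weight 1/54
Group by Z:
  weight(Z=1) = 1/54
  weight(Z=2) = 1/105
Total weight = 1/54 + 1/105 = 53/1890
P(Z=1 | obs) = 1/54 / 53/1890 = 35/53
P(Z=2 | obs) = 1/105 / 53/1890 = 18/53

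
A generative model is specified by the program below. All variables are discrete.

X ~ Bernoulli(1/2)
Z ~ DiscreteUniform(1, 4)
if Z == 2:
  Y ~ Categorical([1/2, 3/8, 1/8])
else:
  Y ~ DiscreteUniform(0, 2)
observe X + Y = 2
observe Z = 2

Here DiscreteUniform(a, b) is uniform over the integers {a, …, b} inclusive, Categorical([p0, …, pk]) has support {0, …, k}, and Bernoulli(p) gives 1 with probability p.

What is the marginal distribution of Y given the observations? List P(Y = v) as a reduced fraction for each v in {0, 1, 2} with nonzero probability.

P(Y=1) = 3/4, P(Y=2) = 1/4

Enumerate traces; 2 have nonzero weight after conditioning:
  (X=0, Z=2, Y=2) weight 1/64
  (X=1, Z=2, Y=1) weight 3/64
Group by Y:
  weight(Y=1) = 3/64
  weight(Y=2) = 1/64
Total weight = 3/64 + 1/64 = 1/16
P(Y=1 | obs) = 3/64 / 1/16 = 3/4
P(Y=2 | obs) = 1/64 / 1/16 = 1/4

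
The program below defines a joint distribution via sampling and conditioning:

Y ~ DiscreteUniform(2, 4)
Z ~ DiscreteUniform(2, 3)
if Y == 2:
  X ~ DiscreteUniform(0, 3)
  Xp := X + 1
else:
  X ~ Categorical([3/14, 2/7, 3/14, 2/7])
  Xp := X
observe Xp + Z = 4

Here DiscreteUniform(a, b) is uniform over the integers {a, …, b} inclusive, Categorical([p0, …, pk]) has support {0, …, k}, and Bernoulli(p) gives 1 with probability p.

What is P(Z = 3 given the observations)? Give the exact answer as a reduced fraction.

Enumerate traces; 6 have nonzero weight after conditioning:
  (Y=2, Z=2, X=1) weight 1/24
  (Y=2, Z=3, X=0) weight 1/24
  (Y=3, Z=2, X=2) weight 1/28
  (Y=3, Z=3, X=1) weight 1/21
  (Y=4, Z=2, X=2) weight 1/28
  (Y=4, Z=3, X=1) weight 1/21
Group by Z:
  weight(Z=2) = 19/168
  weight(Z=3) = 23/168
Total weight = 19/168 + 23/168 = 1/4
P(Z=2 | obs) = 19/168 / 1/4 = 19/42
P(Z=3 | obs) = 23/168 / 1/4 = 23/42

P(Z = 3 | obs) = 23/42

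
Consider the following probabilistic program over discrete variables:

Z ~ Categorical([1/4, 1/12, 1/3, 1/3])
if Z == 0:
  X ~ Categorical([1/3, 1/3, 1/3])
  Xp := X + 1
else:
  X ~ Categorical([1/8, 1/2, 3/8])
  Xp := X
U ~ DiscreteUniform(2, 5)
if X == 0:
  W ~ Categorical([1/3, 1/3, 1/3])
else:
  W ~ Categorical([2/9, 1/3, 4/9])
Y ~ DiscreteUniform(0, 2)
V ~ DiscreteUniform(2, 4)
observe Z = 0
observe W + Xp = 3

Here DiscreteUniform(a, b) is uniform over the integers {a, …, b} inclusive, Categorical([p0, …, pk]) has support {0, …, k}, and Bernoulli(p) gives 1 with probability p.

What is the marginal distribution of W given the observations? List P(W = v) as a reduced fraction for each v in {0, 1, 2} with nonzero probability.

P(W=0) = 1/4, P(W=1) = 3/8, P(W=2) = 3/8

Enumerate traces; 108 have nonzero weight after conditioning:
  (Z=0, X=0, U=2, W=2, Y=0, V=2) weight 1/1296
  (Z=0, X=0, U=2, W=2, Y=0, V=3) weight 1/1296
  (Z=0, X=0, U=2, W=2, Y=0, V=4) weight 1/1296
  (Z=0, X=0, U=2, W=2, Y=1, V=2) weight 1/1296
  (Z=0, X=0, U=2, W=2, Y=1, V=3) weight 1/1296
  (Z=0, X=0, U=2, W=2, Y=1, V=4) weight 1/1296
  (Z=0, X=0, U=2, W=2, Y=2, V=2) weight 1/1296
  (Z=0, X=0, U=2, W=2, Y=2, V=3) weight 1/1296
  (Z=0, X=1, U=2, W=1, Y=0, V=2) weight 1/1296
  (Z=0, X=2, U=2, W=0, Y=0, V=2) weight 1/1944
  … 98 more
Group by W:
  weight(W=0) = 1/54
  weight(W=1) = 1/36
  weight(W=2) = 1/36
Total weight = 1/54 + 1/36 + 1/36 = 2/27
P(W=0 | obs) = 1/54 / 2/27 = 1/4
P(W=1 | obs) = 1/36 / 2/27 = 3/8
P(W=2 | obs) = 1/36 / 2/27 = 3/8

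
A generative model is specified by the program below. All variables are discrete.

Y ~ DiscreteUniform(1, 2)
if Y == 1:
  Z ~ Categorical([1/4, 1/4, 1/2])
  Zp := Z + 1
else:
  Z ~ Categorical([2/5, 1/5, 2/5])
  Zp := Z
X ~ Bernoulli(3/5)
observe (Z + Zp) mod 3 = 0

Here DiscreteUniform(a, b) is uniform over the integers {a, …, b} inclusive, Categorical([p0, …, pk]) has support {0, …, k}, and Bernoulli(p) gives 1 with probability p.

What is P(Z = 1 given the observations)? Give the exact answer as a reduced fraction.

Enumerate traces; 4 have nonzero weight after conditioning:
  (Y=1, Z=1, X=0) weight 1/20
  (Y=1, Z=1, X=1) weight 3/40
  (Y=2, Z=0, X=0) weight 2/25
  (Y=2, Z=0, X=1) weight 3/25
Group by Z:
  weight(Z=0) = 1/5
  weight(Z=1) = 1/8
Total weight = 1/5 + 1/8 = 13/40
P(Z=0 | obs) = 1/5 / 13/40 = 8/13
P(Z=1 | obs) = 1/8 / 13/40 = 5/13

P(Z = 1 | obs) = 5/13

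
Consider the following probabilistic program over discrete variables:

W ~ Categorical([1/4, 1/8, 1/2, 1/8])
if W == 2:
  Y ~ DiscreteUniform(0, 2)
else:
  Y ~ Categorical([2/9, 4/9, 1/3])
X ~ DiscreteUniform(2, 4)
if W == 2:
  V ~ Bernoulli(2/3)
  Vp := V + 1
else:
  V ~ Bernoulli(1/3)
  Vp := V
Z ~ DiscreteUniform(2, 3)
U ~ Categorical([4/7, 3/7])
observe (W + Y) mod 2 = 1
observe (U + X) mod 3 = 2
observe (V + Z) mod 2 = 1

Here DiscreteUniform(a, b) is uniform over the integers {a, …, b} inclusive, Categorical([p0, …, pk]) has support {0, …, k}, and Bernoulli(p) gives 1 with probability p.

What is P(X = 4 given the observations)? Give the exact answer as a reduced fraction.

P(X = 4 | obs) = 3/7

Enumerate traces; 24 have nonzero weight after conditioning:
  (W=0, Y=1, X=2, V=0, Z=3, U=0) weight 4/567
  (W=0, Y=1, X=2, V=1, Z=2, U=0) weight 2/567
  (W=0, Y=1, X=4, V=0, Z=3, U=1) weight 1/189
  (W=0, Y=1, X=4, V=1, Z=2, U=1) weight 1/378
  (W=1, Y=0, X=2, V=0, Z=3, U=0) weight 1/567
  (W=1, Y=0, X=2, V=1, Z=2, U=0) weight 1/1134
  (W=1, Y=0, X=4, V=0, Z=3, U=1) weight 1/756
  (W=1, Y=0, X=4, V=1, Z=2, U=1) weight 1/1512
  … 16 more
Group by X:
  weight(X=2) = 5/126
  weight(X=4) = 5/168
Total weight = 5/126 + 5/168 = 5/72
P(X=2 | obs) = 5/126 / 5/72 = 4/7
P(X=4 | obs) = 5/168 / 5/72 = 3/7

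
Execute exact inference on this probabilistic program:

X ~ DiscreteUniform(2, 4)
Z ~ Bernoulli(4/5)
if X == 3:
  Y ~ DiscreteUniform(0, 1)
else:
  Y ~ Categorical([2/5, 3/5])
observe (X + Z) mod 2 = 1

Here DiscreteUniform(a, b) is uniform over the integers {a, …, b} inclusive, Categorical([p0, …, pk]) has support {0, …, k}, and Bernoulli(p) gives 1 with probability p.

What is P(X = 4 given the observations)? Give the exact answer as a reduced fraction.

Enumerate traces; 6 have nonzero weight after conditioning:
  (X=2, Z=1, Y=0) weight 8/75
  (X=2, Z=1, Y=1) weight 4/25
  (X=3, Z=0, Y=0) weight 1/30
  (X=3, Z=0, Y=1) weight 1/30
  (X=4, Z=1, Y=0) weight 8/75
  (X=4, Z=1, Y=1) weight 4/25
Group by X:
  weight(X=2) = 4/15
  weight(X=3) = 1/15
  weight(X=4) = 4/15
Total weight = 4/15 + 1/15 + 4/15 = 3/5
P(X=2 | obs) = 4/15 / 3/5 = 4/9
P(X=3 | obs) = 1/15 / 3/5 = 1/9
P(X=4 | obs) = 4/15 / 3/5 = 4/9

P(X = 4 | obs) = 4/9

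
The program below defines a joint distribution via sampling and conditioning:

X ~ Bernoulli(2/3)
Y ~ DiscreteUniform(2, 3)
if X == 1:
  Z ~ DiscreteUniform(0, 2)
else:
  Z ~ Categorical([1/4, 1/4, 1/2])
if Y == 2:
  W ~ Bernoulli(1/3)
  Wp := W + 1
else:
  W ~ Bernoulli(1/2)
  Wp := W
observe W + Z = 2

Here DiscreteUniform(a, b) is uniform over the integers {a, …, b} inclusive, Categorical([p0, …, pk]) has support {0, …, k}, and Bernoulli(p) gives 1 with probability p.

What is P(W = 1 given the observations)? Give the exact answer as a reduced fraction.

P(W = 1 | obs) = 55/153

Enumerate traces; 8 have nonzero weight after conditioning:
  (X=0, Y=2, Z=1, W=1) weight 1/72
  (X=0, Y=2, Z=2, W=0) weight 1/18
  (X=0, Y=3, Z=1, W=1) weight 1/48
  (X=0, Y=3, Z=2, W=0) weight 1/24
  (X=1, Y=2, Z=1, W=1) weight 1/27
  (X=1, Y=2, Z=2, W=0) weight 2/27
  (X=1, Y=3, Z=1, W=1) weight 1/18
  (X=1, Y=3, Z=2, W=0) weight 1/18
Group by W:
  weight(W=0) = 49/216
  weight(W=1) = 55/432
Total weight = 49/216 + 55/432 = 17/48
P(W=0 | obs) = 49/216 / 17/48 = 98/153
P(W=1 | obs) = 55/432 / 17/48 = 55/153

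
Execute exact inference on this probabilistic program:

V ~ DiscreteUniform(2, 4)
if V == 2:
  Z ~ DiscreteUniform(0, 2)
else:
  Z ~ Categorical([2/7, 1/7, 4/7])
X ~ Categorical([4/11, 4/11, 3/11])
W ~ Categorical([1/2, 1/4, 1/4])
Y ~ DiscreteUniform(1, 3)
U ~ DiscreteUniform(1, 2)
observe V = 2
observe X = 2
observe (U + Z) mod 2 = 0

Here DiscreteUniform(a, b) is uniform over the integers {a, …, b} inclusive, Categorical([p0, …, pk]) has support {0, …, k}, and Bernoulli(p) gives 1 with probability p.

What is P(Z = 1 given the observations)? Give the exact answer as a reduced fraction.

Enumerate traces; 27 have nonzero weight after conditioning:
  (V=2, Z=0, X=2, W=0, Y=1, U=2) weight 1/396
  (V=2, Z=0, X=2, W=0, Y=2, U=2) weight 1/396
  (V=2, Z=0, X=2, W=0, Y=3, U=2) weight 1/396
  (V=2, Z=0, X=2, W=1, Y=1, U=2) weight 1/792
  (V=2, Z=0, X=2, W=1, Y=2, U=2) weight 1/792
  (V=2, Z=0, X=2, W=1, Y=3, U=2) weight 1/792
  (V=2, Z=0, X=2, W=2, Y=1, U=2) weight 1/792
  (V=2, Z=0, X=2, W=2, Y=2, U=2) weight 1/792
  (V=2, Z=1, X=2, W=0, Y=1, U=1) weight 1/396
  (V=2, Z=2, X=2, W=0, Y=1, U=2) weight 1/396
  … 17 more
Group by Z:
  weight(Z=0) = 1/66
  weight(Z=1) = 1/66
  weight(Z=2) = 1/66
Total weight = 1/66 + 1/66 + 1/66 = 1/22
P(Z=0 | obs) = 1/66 / 1/22 = 1/3
P(Z=1 | obs) = 1/66 / 1/22 = 1/3
P(Z=2 | obs) = 1/66 / 1/22 = 1/3

P(Z = 1 | obs) = 1/3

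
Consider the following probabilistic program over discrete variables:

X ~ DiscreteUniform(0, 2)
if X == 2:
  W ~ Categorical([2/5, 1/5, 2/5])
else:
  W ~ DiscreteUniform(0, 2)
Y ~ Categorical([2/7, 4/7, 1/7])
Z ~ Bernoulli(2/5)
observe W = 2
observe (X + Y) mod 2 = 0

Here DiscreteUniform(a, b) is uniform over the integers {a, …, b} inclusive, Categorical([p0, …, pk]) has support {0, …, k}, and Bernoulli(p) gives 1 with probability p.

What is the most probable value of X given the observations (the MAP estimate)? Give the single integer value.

argmax_v P(X = v | obs) = 1

Enumerate traces; 10 have nonzero weight after conditioning:
  (X=0, W=2, Y=0, Z=0) weight 2/105
  (X=0, W=2, Y=0, Z=1) weight 4/315
  (X=0, W=2, Y=2, Z=0) weight 1/105
  (X=0, W=2, Y=2, Z=1) weight 2/315
  (X=1, W=2, Y=1, Z=0) weight 4/105
  (X=1, W=2, Y=1, Z=1) weight 8/315
  (X=2, W=2, Y=0, Z=0) weight 4/175
  (X=2, W=2, Y=0, Z=1) weight 8/525
  … 2 more
Group by X:
  weight(X=0) = 1/21
  weight(X=1) = 4/63
  weight(X=2) = 2/35
Total weight = 1/21 + 4/63 + 2/35 = 53/315
P(X=0 | obs) = 1/21 / 53/315 = 15/53
P(X=1 | obs) = 4/63 / 53/315 = 20/53
P(X=2 | obs) = 2/35 / 53/315 = 18/53
argmax = 1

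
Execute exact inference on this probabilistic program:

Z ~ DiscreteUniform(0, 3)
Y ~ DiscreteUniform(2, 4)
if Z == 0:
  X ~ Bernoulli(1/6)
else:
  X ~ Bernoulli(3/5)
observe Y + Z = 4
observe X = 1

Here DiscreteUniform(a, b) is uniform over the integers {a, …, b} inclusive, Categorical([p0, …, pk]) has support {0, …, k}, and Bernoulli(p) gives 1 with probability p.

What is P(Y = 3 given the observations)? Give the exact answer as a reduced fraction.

Enumerate traces; 3 have nonzero weight after conditioning:
  (Z=0, Y=4, X=1) weight 1/72
  (Z=1, Y=3, X=1) weight 1/20
  (Z=2, Y=2, X=1) weight 1/20
Group by Y:
  weight(Y=2) = 1/20
  weight(Y=3) = 1/20
  weight(Y=4) = 1/72
Total weight = 1/20 + 1/20 + 1/72 = 41/360
P(Y=2 | obs) = 1/20 / 41/360 = 18/41
P(Y=3 | obs) = 1/20 / 41/360 = 18/41
P(Y=4 | obs) = 1/72 / 41/360 = 5/41

P(Y = 3 | obs) = 18/41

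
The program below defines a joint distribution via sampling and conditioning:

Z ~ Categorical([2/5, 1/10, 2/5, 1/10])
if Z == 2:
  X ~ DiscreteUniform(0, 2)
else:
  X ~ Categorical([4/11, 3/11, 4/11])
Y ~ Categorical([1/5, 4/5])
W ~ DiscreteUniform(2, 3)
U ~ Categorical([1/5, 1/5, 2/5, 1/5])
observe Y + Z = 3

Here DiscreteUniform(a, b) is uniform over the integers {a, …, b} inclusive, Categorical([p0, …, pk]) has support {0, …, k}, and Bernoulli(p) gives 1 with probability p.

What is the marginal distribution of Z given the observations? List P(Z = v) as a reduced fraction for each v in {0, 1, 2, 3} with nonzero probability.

Enumerate traces; 48 have nonzero weight after conditioning:
  (Z=2, X=0, Y=1, W=2, U=0) weight 4/375
  (Z=2, X=0, Y=1, W=2, U=1) weight 4/375
  (Z=2, X=0, Y=1, W=2, U=2) weight 8/375
  (Z=2, X=0, Y=1, W=2, U=3) weight 4/375
  (Z=2, X=0, Y=1, W=3, U=0) weight 4/375
  (Z=2, X=0, Y=1, W=3, U=1) weight 4/375
  (Z=2, X=0, Y=1, W=3, U=2) weight 8/375
  (Z=2, X=0, Y=1, W=3, U=3) weight 4/375
  (Z=3, X=0, Y=0, W=2, U=0) weight 1/1375
  … 39 more
Group by Z:
  weight(Z=2) = 8/25
  weight(Z=3) = 1/50
Total weight = 8/25 + 1/50 = 17/50
P(Z=2 | obs) = 8/25 / 17/50 = 16/17
P(Z=3 | obs) = 1/50 / 17/50 = 1/17

P(Z=2) = 16/17, P(Z=3) = 1/17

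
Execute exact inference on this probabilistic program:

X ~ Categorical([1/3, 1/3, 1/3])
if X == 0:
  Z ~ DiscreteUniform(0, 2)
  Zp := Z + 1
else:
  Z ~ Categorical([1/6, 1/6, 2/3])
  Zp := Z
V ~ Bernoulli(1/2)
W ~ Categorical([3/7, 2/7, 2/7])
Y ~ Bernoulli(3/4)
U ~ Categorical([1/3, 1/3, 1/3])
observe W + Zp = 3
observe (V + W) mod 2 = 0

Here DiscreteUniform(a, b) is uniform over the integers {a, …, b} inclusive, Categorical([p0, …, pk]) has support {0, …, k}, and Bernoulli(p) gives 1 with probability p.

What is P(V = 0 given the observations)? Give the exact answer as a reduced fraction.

P(V = 0 | obs) = 7/17

Enumerate traces; 42 have nonzero weight after conditioning:
  (X=0, Z=0, V=0, W=2, Y=0, U=0) weight 1/756
  (X=0, Z=0, V=0, W=2, Y=0, U=1) weight 1/756
  (X=0, Z=0, V=0, W=2, Y=0, U=2) weight 1/756
  (X=0, Z=0, V=0, W=2, Y=1, U=0) weight 1/252
  (X=0, Z=0, V=0, W=2, Y=1, U=1) weight 1/252
  (X=0, Z=0, V=0, W=2, Y=1, U=2) weight 1/252
  (X=0, Z=1, V=1, W=1, Y=0, U=0) weight 1/756
  (X=0, Z=1, V=1, W=1, Y=0, U=1) weight 1/756
  … 34 more
Group by V:
  weight(V=0) = 1/18
  weight(V=1) = 5/63
Total weight = 1/18 + 5/63 = 17/126
P(V=0 | obs) = 1/18 / 17/126 = 7/17
P(V=1 | obs) = 5/63 / 17/126 = 10/17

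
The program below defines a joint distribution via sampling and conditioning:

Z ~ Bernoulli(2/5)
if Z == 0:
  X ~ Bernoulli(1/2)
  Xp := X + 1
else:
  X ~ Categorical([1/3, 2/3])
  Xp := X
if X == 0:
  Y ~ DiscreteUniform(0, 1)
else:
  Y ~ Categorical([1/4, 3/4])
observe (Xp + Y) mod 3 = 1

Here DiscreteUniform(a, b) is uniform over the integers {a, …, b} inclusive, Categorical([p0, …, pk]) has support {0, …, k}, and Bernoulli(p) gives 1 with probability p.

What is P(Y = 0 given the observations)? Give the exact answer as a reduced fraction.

P(Y = 0 | obs) = 13/17

Enumerate traces; 3 have nonzero weight after conditioning:
  (Z=0, X=0, Y=0) weight 3/20
  (Z=1, X=0, Y=1) weight 1/15
  (Z=1, X=1, Y=0) weight 1/15
Group by Y:
  weight(Y=0) = 13/60
  weight(Y=1) = 1/15
Total weight = 13/60 + 1/15 = 17/60
P(Y=0 | obs) = 13/60 / 17/60 = 13/17
P(Y=1 | obs) = 1/15 / 17/60 = 4/17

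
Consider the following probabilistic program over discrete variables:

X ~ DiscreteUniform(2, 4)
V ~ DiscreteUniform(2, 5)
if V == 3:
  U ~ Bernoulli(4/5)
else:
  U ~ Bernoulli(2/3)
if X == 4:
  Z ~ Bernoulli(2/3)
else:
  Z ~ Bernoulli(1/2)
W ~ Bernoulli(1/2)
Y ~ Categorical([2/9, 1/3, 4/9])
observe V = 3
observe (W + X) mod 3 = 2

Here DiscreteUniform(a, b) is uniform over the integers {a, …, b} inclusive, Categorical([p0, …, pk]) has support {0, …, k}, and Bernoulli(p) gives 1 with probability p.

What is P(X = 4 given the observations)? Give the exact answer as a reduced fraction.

Enumerate traces; 24 have nonzero weight after conditioning:
  (X=2, V=3, U=0, Z=0, W=0, Y=0) weight 1/1080
  (X=2, V=3, U=0, Z=0, W=0, Y=1) weight 1/720
  (X=2, V=3, U=0, Z=0, W=0, Y=2) weight 1/540
  (X=2, V=3, U=0, Z=1, W=0, Y=0) weight 1/1080
  (X=2, V=3, U=0, Z=1, W=0, Y=1) weight 1/720
  (X=2, V=3, U=0, Z=1, W=0, Y=2) weight 1/540
  (X=2, V=3, U=1, Z=0, W=0, Y=0) weight 1/270
  (X=2, V=3, U=1, Z=0, W=0, Y=1) weight 1/180
  (X=4, V=3, U=0, Z=0, W=1, Y=0) weight 1/1620
  … 15 more
Group by X:
  weight(X=2) = 1/24
  weight(X=4) = 1/24
Total weight = 1/24 + 1/24 = 1/12
P(X=2 | obs) = 1/24 / 1/12 = 1/2
P(X=4 | obs) = 1/24 / 1/12 = 1/2

P(X = 4 | obs) = 1/2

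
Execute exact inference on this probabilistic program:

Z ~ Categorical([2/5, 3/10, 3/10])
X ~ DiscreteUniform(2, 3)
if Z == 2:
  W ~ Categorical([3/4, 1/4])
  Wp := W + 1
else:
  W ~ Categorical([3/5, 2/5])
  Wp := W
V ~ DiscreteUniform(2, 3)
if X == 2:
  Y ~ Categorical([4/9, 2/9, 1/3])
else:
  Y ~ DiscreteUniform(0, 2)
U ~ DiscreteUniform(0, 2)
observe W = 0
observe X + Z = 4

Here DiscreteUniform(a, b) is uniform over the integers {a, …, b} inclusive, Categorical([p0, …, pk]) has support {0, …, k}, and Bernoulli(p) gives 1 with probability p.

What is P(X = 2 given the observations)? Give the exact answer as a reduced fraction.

P(X = 2 | obs) = 5/9

Enumerate traces; 36 have nonzero weight after conditioning:
  (Z=1, X=3, W=0, V=2, Y=0, U=0) weight 1/200
  (Z=1, X=3, W=0, V=2, Y=0, U=1) weight 1/200
  (Z=1, X=3, W=0, V=2, Y=0, U=2) weight 1/200
  (Z=1, X=3, W=0, V=2, Y=1, U=0) weight 1/200
  (Z=1, X=3, W=0, V=2, Y=1, U=1) weight 1/200
  (Z=1, X=3, W=0, V=2, Y=1, U=2) weight 1/200
  (Z=1, X=3, W=0, V=2, Y=2, U=0) weight 1/200
  (Z=1, X=3, W=0, V=2, Y=2, U=1) weight 1/200
  (Z=2, X=2, W=0, V=2, Y=0, U=0) weight 1/120
  … 27 more
Group by X:
  weight(X=2) = 9/80
  weight(X=3) = 9/100
Total weight = 9/80 + 9/100 = 81/400
P(X=2 | obs) = 9/80 / 81/400 = 5/9
P(X=3 | obs) = 9/100 / 81/400 = 4/9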